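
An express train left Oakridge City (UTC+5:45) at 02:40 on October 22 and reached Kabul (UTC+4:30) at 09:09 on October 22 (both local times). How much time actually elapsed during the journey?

Departure in UTC: 02:40 − 5:45 = 20:55 on Oct 21.
Arrival in UTC: 09:09 − 4:30 = 04:39 on Oct 22.
Elapsed = 04:39 − 20:55 (+1 day) = 7 hours 44 minutes.

7 hours 44 minutes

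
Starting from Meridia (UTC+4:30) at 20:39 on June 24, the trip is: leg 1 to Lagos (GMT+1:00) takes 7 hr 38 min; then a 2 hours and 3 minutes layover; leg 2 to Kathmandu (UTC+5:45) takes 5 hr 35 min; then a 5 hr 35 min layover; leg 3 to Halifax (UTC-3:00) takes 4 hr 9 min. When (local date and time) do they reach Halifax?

14:09 on June 25

Convert departure to UTC: 20:39 − 4:30 = 16:09 UTC on Jun 24.
Add 7 hours and 38 minutes leg 1 → 23:47 UTC.
Add 2 hours 3 minutes layover in Lagos → 01:50 UTC (Jun 25).
Add 5 hours and 35 minutes leg 2 → 07:25 UTC.
Add 5 hours 35 minutes layover in Kathmandu → 13:00 UTC.
Add 4 hours and 9 minutes leg 3 → 17:09 UTC.
Halifax is UTC−3:00, so local arrival = 17:09 − 3:00 = 14:09 on Jun 25.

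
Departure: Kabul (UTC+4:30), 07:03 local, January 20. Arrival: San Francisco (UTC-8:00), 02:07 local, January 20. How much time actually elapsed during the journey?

7 hours 34 minutes

Departure in UTC: 07:03 − 4:30 = 02:33 on Jan 20.
Arrival in UTC: 02:07 + 8:00 = 10:07 on Jan 20.
Elapsed = 10:07 − 02:33 = 7 hours 34 minutes.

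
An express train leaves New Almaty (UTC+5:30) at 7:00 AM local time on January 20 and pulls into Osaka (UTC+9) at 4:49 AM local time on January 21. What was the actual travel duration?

18 hours 19 minutes

Departure in UTC: 7:00 AM − 5:30 = 1:30 AM on Jan 20.
Arrival in UTC: 4:49 AM − 9:00 = 7:49 PM on Jan 20.
Elapsed = 7:49 PM − 1:30 AM = 18 hours 19 minutes.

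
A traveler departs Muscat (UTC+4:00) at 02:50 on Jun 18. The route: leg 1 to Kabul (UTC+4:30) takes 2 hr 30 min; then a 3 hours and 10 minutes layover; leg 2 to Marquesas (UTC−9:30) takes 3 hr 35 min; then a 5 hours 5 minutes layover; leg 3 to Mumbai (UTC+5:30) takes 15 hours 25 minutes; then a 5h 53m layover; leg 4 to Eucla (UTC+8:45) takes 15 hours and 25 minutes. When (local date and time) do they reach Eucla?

10:38 on June 20

Convert departure to UTC: 02:50 − 4:00 = 22:50 UTC on Jun 17.
Add 2 hours 30 minutes leg 1 → 01:20 UTC (Jun 18).
Add 3 hours and 10 minutes layover in Kabul → 04:30 UTC.
Add 3 hours and 35 minutes leg 2 → 08:05 UTC.
Add 5 hours 5 minutes layover in Marquesas → 13:10 UTC.
Add 15 hours and 25 minutes leg 3 → 04:35 UTC (Jun 19).
Add 5 hours and 53 minutes layover in Mumbai → 10:28 UTC.
Add 15 hours and 25 minutes leg 4 → 01:53 UTC (Jun 20).
Eucla is UTC+8:45, so local arrival = 01:53 + 8:45 = 10:38 on Jun 20.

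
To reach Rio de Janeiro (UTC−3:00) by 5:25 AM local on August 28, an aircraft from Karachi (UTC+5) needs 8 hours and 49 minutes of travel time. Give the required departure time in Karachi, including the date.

4:36 AM on August 28

Target arrival in UTC: 5:25 AM + 3:00 = 8:25 AM on Aug 28.
Subtract 8 hours 49 minutes → departure 11:36 PM UTC on Aug 27.
Karachi is UTC+5:00: 11:36 PM + 5:00 = 4:36 AM on Aug 28.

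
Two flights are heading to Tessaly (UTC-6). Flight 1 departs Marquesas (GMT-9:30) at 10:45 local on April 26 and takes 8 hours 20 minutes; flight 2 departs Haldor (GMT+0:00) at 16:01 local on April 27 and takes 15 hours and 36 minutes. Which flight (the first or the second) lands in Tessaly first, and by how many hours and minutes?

Flight 1 in UTC: 10:45 + 9:30 = 20:15 on Apr 26.
+8 hours 20 minutes → arrive 04:35 UTC on Apr 27.
Flight 2 departs at 16:01 UTC (Apr 27).
+15 hours 36 minutes → arrive 07:37 UTC on Apr 28.
Flight 1 lands earlier by 27 hours 2 minutes.

the first, by 27 hours 2 minutes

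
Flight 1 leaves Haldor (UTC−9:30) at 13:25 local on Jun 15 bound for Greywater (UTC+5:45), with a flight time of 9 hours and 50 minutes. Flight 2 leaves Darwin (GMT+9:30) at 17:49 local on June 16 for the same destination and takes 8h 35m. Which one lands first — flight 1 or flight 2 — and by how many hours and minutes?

the first, by 8 hours 9 minutes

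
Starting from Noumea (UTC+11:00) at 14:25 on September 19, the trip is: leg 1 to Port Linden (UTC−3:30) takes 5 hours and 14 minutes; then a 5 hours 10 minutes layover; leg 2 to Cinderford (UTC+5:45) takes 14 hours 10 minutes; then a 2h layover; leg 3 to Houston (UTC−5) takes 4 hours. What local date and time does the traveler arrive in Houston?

04:59 on Sep 20

Convert departure to UTC: 14:25 − 11:00 = 03:25 UTC on Sep 19.
Add 5 hours 14 minutes leg 1 → 08:39 UTC.
Add 5 hours and 10 minutes layover in Port Linden → 13:49 UTC.
Add 14 hours and 10 minutes leg 2 → 03:59 UTC (Sep 20).
Add 2 hours layover in Cinderford → 05:59 UTC.
Add 4 hours leg 3 → 09:59 UTC.
Houston is UTC−5:00, so local arrival = 09:59 − 5:00 = 04:59 on Sep 20.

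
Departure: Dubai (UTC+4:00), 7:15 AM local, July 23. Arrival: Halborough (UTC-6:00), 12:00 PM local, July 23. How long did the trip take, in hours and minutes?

14 hours 45 minutes

Departure in UTC: 7:15 AM − 4:00 = 3:15 AM on Jul 23.
Arrival in UTC: 12:00 PM + 6:00 = 6:00 PM on Jul 23.
Elapsed = 6:00 PM − 3:15 AM = 14 hours 45 minutes.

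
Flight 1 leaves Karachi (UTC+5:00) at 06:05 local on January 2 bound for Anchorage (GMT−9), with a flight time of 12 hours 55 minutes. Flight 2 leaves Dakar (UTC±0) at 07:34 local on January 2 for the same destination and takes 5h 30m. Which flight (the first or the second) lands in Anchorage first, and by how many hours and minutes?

the second, by 56 minutes

Flight 1 in UTC: 06:05 − 5:00 = 01:05 on Jan 2.
+12 hours 55 minutes → arrive 14:00 UTC on Jan 2.
Flight 2 departs at 07:34 UTC (Jan 2).
+5 hours and 30 minutes → arrive 13:04 UTC on Jan 2.
Flight 2 lands earlier by 56 minutes.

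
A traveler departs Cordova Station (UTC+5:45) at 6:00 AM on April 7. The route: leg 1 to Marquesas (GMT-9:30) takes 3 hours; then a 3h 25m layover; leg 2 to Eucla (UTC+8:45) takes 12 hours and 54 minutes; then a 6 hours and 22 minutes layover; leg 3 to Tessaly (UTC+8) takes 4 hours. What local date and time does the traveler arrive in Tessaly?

Convert departure to UTC: 6:00 AM − 5:45 = 12:15 AM UTC on Apr 7.
Add 3 hours leg 1 → 3:15 AM UTC.
Add 3 hours 25 minutes layover in Marquesas → 6:40 AM UTC.
Add 12 hours 54 minutes leg 2 → 7:34 PM UTC.
Add 6 hours 22 minutes layover in Eucla → 1:56 AM UTC (Apr 8).
Add 4 hours leg 3 → 5:56 AM UTC.
Tessaly is UTC+8:00, so local arrival = 5:56 AM + 8:00 = 1:56 PM on Apr 8.

1:56 PM on April 8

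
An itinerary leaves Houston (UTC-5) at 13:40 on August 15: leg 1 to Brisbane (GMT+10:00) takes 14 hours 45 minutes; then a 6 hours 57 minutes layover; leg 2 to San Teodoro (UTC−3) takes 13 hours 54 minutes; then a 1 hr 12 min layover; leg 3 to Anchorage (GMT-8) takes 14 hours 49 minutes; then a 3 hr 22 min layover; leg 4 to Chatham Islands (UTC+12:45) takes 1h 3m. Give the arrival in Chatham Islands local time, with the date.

15:27 on Aug 18

Convert departure to UTC: 13:40 + 5:00 = 18:40 UTC on Aug 15.
Add 14 hours and 45 minutes leg 1 → 09:25 UTC (Aug 16).
Add 6 hours 57 minutes layover in Brisbane → 16:22 UTC.
Add 13 hours and 54 minutes leg 2 → 06:16 UTC (Aug 17).
Add 1 hour and 12 minutes layover in San Teodoro → 07:28 UTC.
Add 14 hours and 49 minutes leg 3 → 22:17 UTC.
Add 3 hours 22 minutes layover in Anchorage → 01:39 UTC (Aug 18).
Add 1 hour and 3 minutes leg 4 → 02:42 UTC.
Chatham Islands is UTC+12:45, so local arrival = 02:42 + 12:45 = 15:27 on Aug 18.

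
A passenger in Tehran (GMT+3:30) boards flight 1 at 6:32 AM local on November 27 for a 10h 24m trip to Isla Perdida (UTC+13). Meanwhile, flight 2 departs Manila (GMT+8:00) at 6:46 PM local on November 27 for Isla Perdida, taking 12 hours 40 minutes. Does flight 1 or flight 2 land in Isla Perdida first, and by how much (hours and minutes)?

Flight 1 in UTC: 6:32 AM − 3:30 = 3:02 AM on Nov 27.
+10 hours 24 minutes → arrive 1:26 PM UTC on Nov 27.
Flight 2 in UTC: 6:46 PM − 8:00 = 10:46 AM on Nov 27.
+12 hours and 40 minutes → arrive 11:26 PM UTC on Nov 27.
Flight 1 lands earlier by 10 hours.

the first, by 10 hours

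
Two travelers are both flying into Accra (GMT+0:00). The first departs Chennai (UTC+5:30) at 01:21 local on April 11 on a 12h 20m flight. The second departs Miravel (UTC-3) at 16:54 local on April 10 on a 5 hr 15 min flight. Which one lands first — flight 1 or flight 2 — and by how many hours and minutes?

Flight 1 in UTC: 01:21 − 5:30 = 19:51 on Apr 10.
+12 hours 20 minutes → arrive 08:11 UTC on Apr 11.
Flight 2 in UTC: 16:54 + 3:00 = 19:54 on Apr 10.
+5 hours and 15 minutes → arrive 01:09 UTC on Apr 11.
Flight 2 lands earlier by 7 hours 2 minutes.

the second, by 7 hours 2 minutes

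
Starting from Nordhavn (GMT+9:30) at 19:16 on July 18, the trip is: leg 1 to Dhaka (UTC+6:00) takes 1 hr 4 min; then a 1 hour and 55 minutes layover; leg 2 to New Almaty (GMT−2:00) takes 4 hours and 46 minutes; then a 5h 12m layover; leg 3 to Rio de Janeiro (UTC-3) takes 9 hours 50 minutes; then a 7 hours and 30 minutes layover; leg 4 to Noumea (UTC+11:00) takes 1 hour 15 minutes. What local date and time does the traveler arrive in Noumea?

04:18 on Jul 20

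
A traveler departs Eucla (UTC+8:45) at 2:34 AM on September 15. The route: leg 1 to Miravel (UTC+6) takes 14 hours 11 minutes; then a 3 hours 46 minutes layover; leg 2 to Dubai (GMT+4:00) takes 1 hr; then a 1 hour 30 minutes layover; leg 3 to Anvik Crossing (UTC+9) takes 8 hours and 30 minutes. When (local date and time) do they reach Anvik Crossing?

7:46 AM on September 16

Convert departure to UTC: 2:34 AM − 8:45 = 5:49 PM UTC on Sep 14.
Add 14 hours and 11 minutes leg 1 → 8:00 AM UTC (Sep 15).
Add 3 hours and 46 minutes layover in Miravel → 11:46 AM UTC.
Add 1 hour leg 2 → 12:46 PM UTC.
Add 1 hour 30 minutes layover in Dubai → 2:16 PM UTC.
Add 8 hours 30 minutes leg 3 → 10:46 PM UTC.
Anvik Crossing is UTC+9:00, so local arrival = 10:46 PM + 9:00 = 7:46 AM on Sep 16.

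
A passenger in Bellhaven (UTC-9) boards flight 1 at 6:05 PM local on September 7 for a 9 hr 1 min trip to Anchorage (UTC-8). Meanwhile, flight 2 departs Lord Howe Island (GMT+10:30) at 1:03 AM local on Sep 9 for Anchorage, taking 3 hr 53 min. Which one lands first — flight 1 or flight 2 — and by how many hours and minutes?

Flight 1 in UTC: 6:05 PM + 9:00 = 3:05 AM on Sep 8.
+9 hours and 1 minute → arrive 12:06 PM UTC on Sep 8.
Flight 2 in UTC: 1:03 AM − 10:30 = 2:33 PM on Sep 8.
+3 hours and 53 minutes → arrive 6:26 PM UTC on Sep 8.
Flight 1 lands earlier by 6 hours 20 minutes.

the first, by 6 hours 20 minutes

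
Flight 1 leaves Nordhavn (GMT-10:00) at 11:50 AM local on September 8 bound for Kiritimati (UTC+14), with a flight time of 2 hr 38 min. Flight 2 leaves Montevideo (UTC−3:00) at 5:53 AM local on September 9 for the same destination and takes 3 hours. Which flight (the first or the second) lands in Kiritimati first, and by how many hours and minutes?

Flight 1 in UTC: 11:50 AM + 10:00 = 9:50 PM on Sep 8.
+2 hours and 38 minutes → arrive 12:28 AM UTC on Sep 9.
Flight 2 in UTC: 5:53 AM + 3:00 = 8:53 AM on Sep 9.
+3 hours → arrive 11:53 AM UTC on Sep 9.
Flight 1 lands earlier by 11 hours 25 minutes.

the first, by 11 hours 25 minutes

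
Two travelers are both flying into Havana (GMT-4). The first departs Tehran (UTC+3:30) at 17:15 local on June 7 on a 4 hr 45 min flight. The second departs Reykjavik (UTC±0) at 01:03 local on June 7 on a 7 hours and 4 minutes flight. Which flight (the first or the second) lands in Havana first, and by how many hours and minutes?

Flight 1 in UTC: 17:15 − 3:30 = 13:45 on Jun 7.
+4 hours 45 minutes → arrive 18:30 UTC on Jun 7.
Flight 2 departs at 01:03 UTC (Jun 7).
+7 hours and 4 minutes → arrive 08:07 UTC on Jun 7.
Flight 2 lands earlier by 10 hours 23 minutes.

the second, by 10 hours 23 minutes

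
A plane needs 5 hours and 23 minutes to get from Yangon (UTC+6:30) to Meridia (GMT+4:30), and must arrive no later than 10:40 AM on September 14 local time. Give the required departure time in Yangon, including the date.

Target arrival in UTC: 10:40 AM − 4:30 = 6:10 AM on Sep 14.
Subtract 5 hours and 23 minutes → departure 12:47 AM UTC on Sep 14.
Yangon is UTC+6:30: 12:47 AM + 6:30 = 7:17 AM on Sep 14.

7:17 AM on Sep 14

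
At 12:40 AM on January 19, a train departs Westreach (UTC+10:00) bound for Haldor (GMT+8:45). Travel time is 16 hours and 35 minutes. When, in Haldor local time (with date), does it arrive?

4:00 PM on January 19

Convert departure to UTC: 12:40 AM − 10:00 = 2:40 PM UTC on Jan 18.
Add 16 hours 35 minutes travel time → 7:15 AM UTC (Jan 19).
Haldor is UTC+8:45, so local arrival = 7:15 AM + 8:45 = 4:00 PM on Jan 19.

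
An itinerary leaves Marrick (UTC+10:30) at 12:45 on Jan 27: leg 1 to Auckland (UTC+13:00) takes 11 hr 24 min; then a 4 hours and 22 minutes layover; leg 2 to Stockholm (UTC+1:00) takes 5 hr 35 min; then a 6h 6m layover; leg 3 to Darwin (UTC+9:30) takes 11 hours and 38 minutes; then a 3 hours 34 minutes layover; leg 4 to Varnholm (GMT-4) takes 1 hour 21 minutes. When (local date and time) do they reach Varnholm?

18:15 on January 28

Convert departure to UTC: 12:45 − 10:30 = 02:15 UTC on Jan 27.
Add 11 hours 24 minutes leg 1 → 13:39 UTC.
Add 4 hours and 22 minutes layover in Auckland → 18:01 UTC.
Add 5 hours and 35 minutes leg 2 → 23:36 UTC.
Add 6 hours 6 minutes layover in Stockholm → 05:42 UTC (Jan 28).
Add 11 hours and 38 minutes leg 3 → 17:20 UTC.
Add 3 hours 34 minutes layover in Darwin → 20:54 UTC.
Add 1 hour 21 minutes leg 4 → 22:15 UTC.
Varnholm is UTC−4:00, so local arrival = 22:15 − 4:00 = 18:15 on Jan 28.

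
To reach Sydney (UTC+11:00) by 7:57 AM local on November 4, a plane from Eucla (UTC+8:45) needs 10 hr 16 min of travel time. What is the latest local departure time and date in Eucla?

7:26 PM on November 3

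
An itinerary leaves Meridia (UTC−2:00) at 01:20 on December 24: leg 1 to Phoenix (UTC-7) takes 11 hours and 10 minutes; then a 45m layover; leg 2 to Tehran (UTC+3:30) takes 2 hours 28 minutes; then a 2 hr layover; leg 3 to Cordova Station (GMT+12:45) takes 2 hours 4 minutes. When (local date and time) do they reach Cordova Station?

10:32 on Dec 25

Convert departure to UTC: 01:20 + 2:00 = 03:20 UTC on Dec 24.
Add 11 hours 10 minutes leg 1 → 14:30 UTC.
Add 45 minutes layover in Phoenix → 15:15 UTC.
Add 2 hours 28 minutes leg 2 → 17:43 UTC.
Add 2 hours layover in Tehran → 19:43 UTC.
Add 2 hours and 4 minutes leg 3 → 21:47 UTC.
Cordova Station is UTC+12:45, so local arrival = 21:47 + 12:45 = 10:32 on Dec 25.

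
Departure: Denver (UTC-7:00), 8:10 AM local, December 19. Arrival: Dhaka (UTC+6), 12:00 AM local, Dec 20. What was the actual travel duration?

Departure in UTC: 8:10 AM + 7:00 = 3:10 PM on Dec 19.
Arrival in UTC: 12:00 AM − 6:00 = 6:00 PM on Dec 19.
Elapsed = 6:00 PM − 3:10 PM = 2 hours 50 minutes.

2 hours 50 minutes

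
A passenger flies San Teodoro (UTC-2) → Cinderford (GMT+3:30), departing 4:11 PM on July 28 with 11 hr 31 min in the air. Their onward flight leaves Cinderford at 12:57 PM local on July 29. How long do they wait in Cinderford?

3 hours 45 minutes

Convert departure to UTC: 4:11 PM + 2:00 = 6:11 PM UTC on Jul 28.
Add 11 hours and 31 minutes flight time → 5:42 AM UTC (Jul 29).
Cinderford is UTC+3:30, so local arrival = 5:42 AM + 3:30 = 9:12 AM on Jul 29.
Layover = 12:57 PM − 9:12 AM = 3 hours 45 minutes.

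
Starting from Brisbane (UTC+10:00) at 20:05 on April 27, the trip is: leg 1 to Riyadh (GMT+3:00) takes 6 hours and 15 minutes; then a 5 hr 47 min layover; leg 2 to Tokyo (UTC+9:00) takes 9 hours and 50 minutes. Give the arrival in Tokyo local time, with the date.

Convert departure to UTC: 20:05 − 10:00 = 10:05 UTC on Apr 27.
Add 6 hours 15 minutes leg 1 → 16:20 UTC.
Add 5 hours 47 minutes layover in Riyadh → 22:07 UTC.
Add 9 hours 50 minutes leg 2 → 07:57 UTC (Apr 28).
Tokyo is UTC+9:00, so local arrival = 07:57 + 9:00 = 16:57 on Apr 28.

16:57 on April 28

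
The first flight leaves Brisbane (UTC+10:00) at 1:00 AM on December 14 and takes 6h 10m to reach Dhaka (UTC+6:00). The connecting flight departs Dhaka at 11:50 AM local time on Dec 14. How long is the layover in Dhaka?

Convert departure to UTC: 1:00 AM − 10:00 = 3:00 PM UTC on Dec 13.
Add 6 hours 10 minutes flight time → 9:10 PM UTC.
Dhaka is UTC+6:00, so local arrival = 9:10 PM + 6:00 = 3:10 AM on Dec 14.
Layover = 11:50 AM − 3:10 AM = 8 hours 40 minutes.

8 hours 40 minutes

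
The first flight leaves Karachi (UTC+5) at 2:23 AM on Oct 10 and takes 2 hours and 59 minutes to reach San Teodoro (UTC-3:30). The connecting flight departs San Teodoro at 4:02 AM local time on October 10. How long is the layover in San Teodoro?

7 hours 10 minutes

Convert departure to UTC: 2:23 AM − 5:00 = 9:23 PM UTC on Oct 9.
Add 2 hours 59 minutes flight time → 12:22 AM UTC (Oct 10).
San Teodoro is UTC−3:30, so local arrival = 12:22 AM − 3:30 = 8:52 PM on Oct 9.
Layover = 4:02 AM − 8:52 PM (+1 day) = 7 hours 10 minutes.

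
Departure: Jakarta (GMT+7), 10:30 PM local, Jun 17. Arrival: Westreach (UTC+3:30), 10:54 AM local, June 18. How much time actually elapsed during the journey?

15 hours 54 minutes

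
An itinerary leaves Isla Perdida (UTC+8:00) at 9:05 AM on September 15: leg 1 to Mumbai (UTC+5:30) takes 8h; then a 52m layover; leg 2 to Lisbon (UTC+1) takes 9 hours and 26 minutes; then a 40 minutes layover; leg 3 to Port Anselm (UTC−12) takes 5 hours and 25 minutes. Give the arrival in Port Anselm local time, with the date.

1:28 PM on September 15

Convert departure to UTC: 9:05 AM − 8:00 = 1:05 AM UTC on Sep 15.
Add 8 hours leg 1 → 9:05 AM UTC.
Add 52 minutes layover in Mumbai → 9:57 AM UTC.
Add 9 hours and 26 minutes leg 2 → 7:23 PM UTC.
Add 40 minutes layover in Lisbon → 8:03 PM UTC.
Add 5 hours and 25 minutes leg 3 → 1:28 AM UTC (Sep 16).
Port Anselm is UTC−12:00, so local arrival = 1:28 AM − 12:00 = 1:28 PM on Sep 15.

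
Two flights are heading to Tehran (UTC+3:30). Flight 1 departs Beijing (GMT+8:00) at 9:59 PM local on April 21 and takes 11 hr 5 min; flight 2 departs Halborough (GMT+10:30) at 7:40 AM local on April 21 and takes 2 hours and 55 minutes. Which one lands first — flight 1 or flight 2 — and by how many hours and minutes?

the second, by 24 hours 59 minutes

Flight 1 in UTC: 9:59 PM − 8:00 = 1:59 PM on Apr 21.
+11 hours 5 minutes → arrive 1:04 AM UTC on Apr 22.
Flight 2 in UTC: 7:40 AM − 10:30 = 9:10 PM on Apr 20.
+2 hours and 55 minutes → arrive 12:05 AM UTC on Apr 21.
Flight 2 lands earlier by 24 hours 59 minutes.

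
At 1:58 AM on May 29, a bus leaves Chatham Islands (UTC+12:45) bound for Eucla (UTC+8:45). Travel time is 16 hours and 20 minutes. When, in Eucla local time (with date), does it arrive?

Convert departure to UTC: 1:58 AM − 12:45 = 1:13 PM UTC on May 28.
Add 16 hours and 20 minutes travel time → 5:33 AM UTC (May 29).
Eucla is UTC+8:45, so local arrival = 5:33 AM + 8:45 = 2:18 PM on May 29.

2:18 PM on May 29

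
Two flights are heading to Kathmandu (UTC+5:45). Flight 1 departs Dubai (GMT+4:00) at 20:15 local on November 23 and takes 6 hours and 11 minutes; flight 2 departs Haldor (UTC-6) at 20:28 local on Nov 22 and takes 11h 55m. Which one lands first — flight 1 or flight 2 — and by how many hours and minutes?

the second, by 8 hours 3 minutes

Flight 1 in UTC: 20:15 − 4:00 = 16:15 on Nov 23.
+6 hours 11 minutes → arrive 22:26 UTC on Nov 23.
Flight 2 in UTC: 20:28 + 6:00 = 02:28 on Nov 23.
+11 hours and 55 minutes → arrive 14:23 UTC on Nov 23.
Flight 2 lands earlier by 8 hours 3 minutes.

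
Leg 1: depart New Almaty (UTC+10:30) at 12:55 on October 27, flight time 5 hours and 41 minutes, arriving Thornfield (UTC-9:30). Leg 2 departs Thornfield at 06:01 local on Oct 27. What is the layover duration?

7 hours 25 minutes

Convert departure to UTC: 12:55 − 10:30 = 02:25 UTC on Oct 27.
Add 5 hours and 41 minutes flight time → 08:06 UTC.
Thornfield is UTC−9:30, so local arrival = 08:06 − 9:30 = 22:36 on Oct 26.
Layover = 06:01 − 22:36 (+1 day) = 7 hours 25 minutes.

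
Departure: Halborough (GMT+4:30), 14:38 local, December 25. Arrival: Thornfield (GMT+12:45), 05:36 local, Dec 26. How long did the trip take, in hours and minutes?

6 hours 43 minutes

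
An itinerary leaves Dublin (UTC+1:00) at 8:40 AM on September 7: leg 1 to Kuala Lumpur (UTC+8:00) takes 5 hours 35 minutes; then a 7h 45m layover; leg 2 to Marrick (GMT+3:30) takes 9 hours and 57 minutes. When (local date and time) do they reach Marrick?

Convert departure to UTC: 8:40 AM − 1:00 = 7:40 AM UTC on Sep 7.
Add 5 hours 35 minutes leg 1 → 1:15 PM UTC.
Add 7 hours 45 minutes layover in Kuala Lumpur → 9:00 PM UTC.
Add 9 hours and 57 minutes leg 2 → 6:57 AM UTC (Sep 8).
Marrick is UTC+3:30, so local arrival = 6:57 AM + 3:30 = 10:27 AM on Sep 8.

10:27 AM on Sep 8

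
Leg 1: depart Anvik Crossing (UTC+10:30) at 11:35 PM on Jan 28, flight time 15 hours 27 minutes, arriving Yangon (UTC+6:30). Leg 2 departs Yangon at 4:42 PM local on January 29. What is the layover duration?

5 hours 40 minutes

Convert departure to UTC: 11:35 PM − 10:30 = 1:05 PM UTC on Jan 28.
Add 15 hours 27 minutes flight time → 4:32 AM UTC (Jan 29).
Yangon is UTC+6:30, so local arrival = 4:32 AM + 6:30 = 11:02 AM on Jan 29.
Layover = 4:42 PM − 11:02 AM = 5 hours 40 minutes.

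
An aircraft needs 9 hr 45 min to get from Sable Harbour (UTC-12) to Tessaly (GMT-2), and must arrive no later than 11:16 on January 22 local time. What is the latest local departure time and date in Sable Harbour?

Target arrival in UTC: 11:16 + 2:00 = 13:16 on Jan 22.
Subtract 9 hours 45 minutes → departure 03:31 UTC on Jan 22.
Sable Harbour is UTC−12:00: 03:31 − 12:00 = 15:31 on Jan 21.

15:31 on Jan 21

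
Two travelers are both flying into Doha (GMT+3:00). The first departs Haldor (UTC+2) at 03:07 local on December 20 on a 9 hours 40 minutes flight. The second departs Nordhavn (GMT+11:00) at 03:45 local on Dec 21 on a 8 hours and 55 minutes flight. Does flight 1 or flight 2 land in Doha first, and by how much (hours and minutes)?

Flight 1 in UTC: 03:07 − 2:00 = 01:07 on Dec 20.
+9 hours and 40 minutes → arrive 10:47 UTC on Dec 20.
Flight 2 in UTC: 03:45 − 11:00 = 16:45 on Dec 20.
+8 hours 55 minutes → arrive 01:40 UTC on Dec 21.
Flight 1 lands earlier by 14 hours 53 minutes.

the first, by 14 hours 53 minutes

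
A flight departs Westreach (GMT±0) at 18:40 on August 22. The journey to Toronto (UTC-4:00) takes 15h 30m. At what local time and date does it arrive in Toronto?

06:10 on August 23

Toronto is 4:00 behind Westreach.
After 15 hours 30 minutes it is 10:10 (Aug 23) in Westreach.
Shift by the zone difference: 10:10 − 4:00 = 06:10 on Aug 23 in Toronto.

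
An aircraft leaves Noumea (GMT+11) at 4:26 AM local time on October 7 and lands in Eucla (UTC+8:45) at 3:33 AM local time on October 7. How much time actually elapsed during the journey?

1 hour 22 minutes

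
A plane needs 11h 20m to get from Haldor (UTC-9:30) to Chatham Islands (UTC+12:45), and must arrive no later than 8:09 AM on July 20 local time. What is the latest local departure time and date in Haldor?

10:34 PM on July 18

Target arrival in UTC: 8:09 AM − 12:45 = 7:24 PM on Jul 19.
Subtract 11 hours and 20 minutes → departure 8:04 AM UTC on Jul 19.
Haldor is UTC−9:30: 8:04 AM − 9:30 = 10:34 PM on Jul 18.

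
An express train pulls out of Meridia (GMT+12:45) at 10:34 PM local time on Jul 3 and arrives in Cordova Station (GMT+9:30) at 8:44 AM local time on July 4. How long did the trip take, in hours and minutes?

Departure in UTC: 10:34 PM − 12:45 = 9:49 AM on Jul 3.
Arrival in UTC: 8:44 AM − 9:30 = 11:14 PM on Jul 3.
Elapsed = 11:14 PM − 9:49 AM = 13 hours 25 minutes.

13 hours 25 minutes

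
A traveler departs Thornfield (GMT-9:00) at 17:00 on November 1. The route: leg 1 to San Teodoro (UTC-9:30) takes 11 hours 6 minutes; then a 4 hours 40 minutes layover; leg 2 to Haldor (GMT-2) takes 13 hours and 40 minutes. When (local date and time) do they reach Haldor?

05:26 on November 3

Convert departure to UTC: 17:00 + 9:00 = 02:00 UTC on Nov 2.
Add 11 hours and 6 minutes leg 1 → 13:06 UTC.
Add 4 hours and 40 minutes layover in San Teodoro → 17:46 UTC.
Add 13 hours 40 minutes leg 2 → 07:26 UTC (Nov 3).
Haldor is UTC−2:00, so local arrival = 07:26 − 2:00 = 05:26 on Nov 3.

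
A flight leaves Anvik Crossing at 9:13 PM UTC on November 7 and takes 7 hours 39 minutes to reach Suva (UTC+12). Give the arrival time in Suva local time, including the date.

4:52 PM on Nov 8

Departure is given in UTC: 9:13 PM on Nov 7.
Add 7 hours and 39 minutes → 4:52 AM UTC (Nov 8).
Suva is UTC+12:00: 4:52 AM + 12:00 = 4:52 PM on Nov 8.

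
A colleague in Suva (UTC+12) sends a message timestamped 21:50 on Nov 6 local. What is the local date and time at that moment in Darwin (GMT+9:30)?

In UTC: 21:50 − 12:00 = 09:50 on Nov 6.
Darwin is UTC+9:30: 09:50 + 9:30 = 19:20 on Nov 6.

19:20 on November 6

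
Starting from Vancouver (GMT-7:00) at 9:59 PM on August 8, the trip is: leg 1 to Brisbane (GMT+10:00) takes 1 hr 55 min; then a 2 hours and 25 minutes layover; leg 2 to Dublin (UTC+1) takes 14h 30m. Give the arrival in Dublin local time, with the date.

12:49 AM on August 10

Convert departure to UTC: 9:59 PM + 7:00 = 4:59 AM UTC on Aug 9.
Add 1 hour and 55 minutes leg 1 → 6:54 AM UTC.
Add 2 hours and 25 minutes layover in Brisbane → 9:19 AM UTC.
Add 14 hours and 30 minutes leg 2 → 11:49 PM UTC.
Dublin is UTC+1:00, so local arrival = 11:49 PM + 1:00 = 12:49 AM on Aug 10.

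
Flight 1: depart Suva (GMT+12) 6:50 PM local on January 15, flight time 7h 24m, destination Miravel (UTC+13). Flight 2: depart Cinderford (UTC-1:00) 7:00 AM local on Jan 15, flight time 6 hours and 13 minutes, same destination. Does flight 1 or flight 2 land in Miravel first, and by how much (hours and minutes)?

the second, by 1 minute

Flight 1 in UTC: 6:50 PM − 12:00 = 6:50 AM on Jan 15.
+7 hours and 24 minutes → arrive 2:14 PM UTC on Jan 15.
Flight 2 in UTC: 7:00 AM + 1:00 = 8:00 AM on Jan 15.
+6 hours and 13 minutes → arrive 2:13 PM UTC on Jan 15.
Flight 2 lands earlier by 1 minute.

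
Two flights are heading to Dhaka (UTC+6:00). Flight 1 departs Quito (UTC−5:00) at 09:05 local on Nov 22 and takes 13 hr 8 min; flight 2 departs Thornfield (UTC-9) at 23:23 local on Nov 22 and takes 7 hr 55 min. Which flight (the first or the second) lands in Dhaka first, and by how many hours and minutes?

Flight 1 in UTC: 09:05 + 5:00 = 14:05 on Nov 22.
+13 hours and 8 minutes → arrive 03:13 UTC on Nov 23.
Flight 2 in UTC: 23:23 + 9:00 = 08:23 on Nov 23.
+7 hours and 55 minutes → arrive 16:18 UTC on Nov 23.
Flight 1 lands earlier by 13 hours 5 minutes.

the first, by 13 hours 5 minutes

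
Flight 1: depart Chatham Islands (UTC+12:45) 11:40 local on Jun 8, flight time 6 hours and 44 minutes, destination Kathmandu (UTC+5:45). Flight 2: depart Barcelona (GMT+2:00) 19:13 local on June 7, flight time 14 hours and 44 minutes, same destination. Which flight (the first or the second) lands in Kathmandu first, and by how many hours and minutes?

the first, by 2 hours 18 minutes

Flight 1 in UTC: 11:40 − 12:45 = 22:55 on Jun 7.
+6 hours and 44 minutes → arrive 05:39 UTC on Jun 8.
Flight 2 in UTC: 19:13 − 2:00 = 17:13 on Jun 7.
+14 hours and 44 minutes → arrive 07:57 UTC on Jun 8.
Flight 1 lands earlier by 2 hours 18 minutes.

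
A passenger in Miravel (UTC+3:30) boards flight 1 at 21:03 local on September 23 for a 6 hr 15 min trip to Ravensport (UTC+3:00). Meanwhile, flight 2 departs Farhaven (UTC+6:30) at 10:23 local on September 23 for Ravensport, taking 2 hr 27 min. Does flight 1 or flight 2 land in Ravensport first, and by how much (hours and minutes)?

Flight 1 in UTC: 21:03 − 3:30 = 17:33 on Sep 23.
+6 hours 15 minutes → arrive 23:48 UTC on Sep 23.
Flight 2 in UTC: 10:23 − 6:30 = 03:53 on Sep 23.
+2 hours and 27 minutes → arrive 06:20 UTC on Sep 23.
Flight 2 lands earlier by 17 hours 28 minutes.

the second, by 17 hours 28 minutes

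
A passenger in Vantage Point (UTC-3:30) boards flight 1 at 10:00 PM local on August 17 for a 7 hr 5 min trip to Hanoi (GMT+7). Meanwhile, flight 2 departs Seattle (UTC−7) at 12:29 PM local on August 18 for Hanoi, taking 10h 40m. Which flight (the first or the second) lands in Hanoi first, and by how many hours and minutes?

the first, by 21 hours 34 minutes

Flight 1 in UTC: 10:00 PM + 3:30 = 1:30 AM on Aug 18.
+7 hours 5 minutes → arrive 8:35 AM UTC on Aug 18.
Flight 2 in UTC: 12:29 PM + 7:00 = 7:29 PM on Aug 18.
+10 hours 40 minutes → arrive 6:09 AM UTC on Aug 19.
Flight 1 lands earlier by 21 hours 34 minutes.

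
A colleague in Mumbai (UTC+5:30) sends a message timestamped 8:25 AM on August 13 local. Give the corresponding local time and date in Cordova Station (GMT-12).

2:55 PM on August 12

In UTC: 8:25 AM − 5:30 = 2:55 AM on Aug 13.
Cordova Station is UTC−12:00: 2:55 AM − 12:00 = 2:55 PM on Aug 12.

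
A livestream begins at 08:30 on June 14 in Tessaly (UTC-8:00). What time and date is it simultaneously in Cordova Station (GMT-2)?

14:30 on June 14

Cordova Station is 6:00 ahead of Tessaly.
Shift by the zone difference: 08:30 + 6:00 = 14:30 on Jun 14 in Cordova Station.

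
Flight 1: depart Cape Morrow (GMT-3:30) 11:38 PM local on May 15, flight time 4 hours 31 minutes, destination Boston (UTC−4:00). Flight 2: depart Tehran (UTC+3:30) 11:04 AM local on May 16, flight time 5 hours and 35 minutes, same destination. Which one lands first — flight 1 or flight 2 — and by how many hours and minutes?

Flight 1 in UTC: 11:38 PM + 3:30 = 3:08 AM on May 16.
+4 hours 31 minutes → arrive 7:39 AM UTC on May 16.
Flight 2 in UTC: 11:04 AM − 3:30 = 7:34 AM on May 16.
+5 hours and 35 minutes → arrive 1:09 PM UTC on May 16.
Flight 1 lands earlier by 5 hours 30 minutes.

the first, by 5 hours 30 minutes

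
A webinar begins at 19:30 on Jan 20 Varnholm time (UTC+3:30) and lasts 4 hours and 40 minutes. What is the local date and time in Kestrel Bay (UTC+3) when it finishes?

23:40 on Jan 20

Convert start to UTC: 19:30 − 3:30 = 16:00 UTC on Jan 20.
Add 4 hours 40 minutes duration → 20:40 UTC.
Kestrel Bay is UTC+3:00, so local end time = 20:40 + 3:00 = 23:40 on Jan 20.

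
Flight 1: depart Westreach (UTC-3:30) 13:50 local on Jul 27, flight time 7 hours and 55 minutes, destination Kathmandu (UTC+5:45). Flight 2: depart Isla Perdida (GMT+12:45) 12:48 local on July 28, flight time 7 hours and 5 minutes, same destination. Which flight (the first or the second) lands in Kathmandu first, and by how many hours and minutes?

Flight 1 in UTC: 13:50 + 3:30 = 17:20 on Jul 27.
+7 hours and 55 minutes → arrive 01:15 UTC on Jul 28.
Flight 2 in UTC: 12:48 − 12:45 = 00:03 on Jul 28.
+7 hours 5 minutes → arrive 07:08 UTC on Jul 28.
Flight 1 lands earlier by 5 hours 53 minutes.

the first, by 5 hours 53 minutes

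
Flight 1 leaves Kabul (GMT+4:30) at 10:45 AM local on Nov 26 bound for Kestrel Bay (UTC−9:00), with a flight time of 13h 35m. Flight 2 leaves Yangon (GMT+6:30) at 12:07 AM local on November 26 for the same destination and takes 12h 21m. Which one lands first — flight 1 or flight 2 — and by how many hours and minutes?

the second, by 13 hours 52 minutes

Flight 1 in UTC: 10:45 AM − 4:30 = 6:15 AM on Nov 26.
+13 hours 35 minutes → arrive 7:50 PM UTC on Nov 26.
Flight 2 in UTC: 12:07 AM − 6:30 = 5:37 PM on Nov 25.
+12 hours 21 minutes → arrive 5:58 AM UTC on Nov 26.
Flight 2 lands earlier by 13 hours 52 minutes.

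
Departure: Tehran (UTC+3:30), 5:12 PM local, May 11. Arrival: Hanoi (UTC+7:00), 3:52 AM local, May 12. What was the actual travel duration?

Hanoi is 3:30 ahead of Tehran.
Clock-face elapsed time (ignoring zones) is 10 hours 40 minutes.
Actual elapsed = 10 hours 40 minutes − 3:30 = 7 hours 10 minutes.

7 hours 10 minutes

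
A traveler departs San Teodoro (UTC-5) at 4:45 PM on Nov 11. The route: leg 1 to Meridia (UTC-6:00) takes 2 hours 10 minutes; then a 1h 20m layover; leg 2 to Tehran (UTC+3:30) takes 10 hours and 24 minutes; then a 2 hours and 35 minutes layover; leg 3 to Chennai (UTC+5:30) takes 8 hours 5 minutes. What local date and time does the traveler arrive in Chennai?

3:49 AM on November 13

Convert departure to UTC: 4:45 PM + 5:00 = 9:45 PM UTC on Nov 11.
Add 2 hours 10 minutes leg 1 → 11:55 PM UTC.
Add 1 hour 20 minutes layover in Meridia → 1:15 AM UTC (Nov 12).
Add 10 hours and 24 minutes leg 2 → 11:39 AM UTC.
Add 2 hours and 35 minutes layover in Tehran → 2:14 PM UTC.
Add 8 hours 5 minutes leg 3 → 10:19 PM UTC.
Chennai is UTC+5:30, so local arrival = 10:19 PM + 5:30 = 3:49 AM on Nov 13.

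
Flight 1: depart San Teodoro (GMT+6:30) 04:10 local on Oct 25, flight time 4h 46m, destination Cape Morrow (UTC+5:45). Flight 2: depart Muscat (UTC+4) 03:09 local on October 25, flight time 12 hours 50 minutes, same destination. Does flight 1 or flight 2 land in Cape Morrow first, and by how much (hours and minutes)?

the first, by 9 hours 33 minutes

Flight 1 in UTC: 04:10 − 6:30 = 21:40 on Oct 24.
+4 hours 46 minutes → arrive 02:26 UTC on Oct 25.
Flight 2 in UTC: 03:09 − 4:00 = 23:09 on Oct 24.
+12 hours and 50 minutes → arrive 11:59 UTC on Oct 25.
Flight 1 lands earlier by 9 hours 33 minutes.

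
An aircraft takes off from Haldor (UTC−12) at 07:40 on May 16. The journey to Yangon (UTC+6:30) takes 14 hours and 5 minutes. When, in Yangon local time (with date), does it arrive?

Convert departure to UTC: 07:40 + 12:00 = 19:40 UTC on May 16.
Add 14 hours and 5 minutes travel time → 09:45 UTC (May 17).
Yangon is UTC+6:30, so local arrival = 09:45 + 6:30 = 16:15 on May 17.

16:15 on May 17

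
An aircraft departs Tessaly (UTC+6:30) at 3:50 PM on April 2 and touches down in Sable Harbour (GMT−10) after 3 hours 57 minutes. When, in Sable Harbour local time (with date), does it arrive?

3:17 AM on April 2

Convert departure to UTC: 3:50 PM − 6:30 = 9:20 AM UTC on Apr 2.
Add 3 hours 57 minutes travel time → 1:17 PM UTC.
Sable Harbour is UTC−10:00, so local arrival = 1:17 PM − 10:00 = 3:17 AM on Apr 2.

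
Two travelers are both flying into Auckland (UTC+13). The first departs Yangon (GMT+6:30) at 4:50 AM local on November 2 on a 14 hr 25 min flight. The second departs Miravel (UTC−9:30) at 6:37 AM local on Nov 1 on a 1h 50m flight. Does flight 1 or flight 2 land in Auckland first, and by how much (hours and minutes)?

Flight 1 in UTC: 4:50 AM − 6:30 = 10:20 PM on Nov 1.
+14 hours and 25 minutes → arrive 12:45 PM UTC on Nov 2.
Flight 2 in UTC: 6:37 AM + 9:30 = 4:07 PM on Nov 1.
+1 hour 50 minutes → arrive 5:57 PM UTC on Nov 1.
Flight 2 lands earlier by 18 hours 48 minutes.

the second, by 18 hours 48 minutes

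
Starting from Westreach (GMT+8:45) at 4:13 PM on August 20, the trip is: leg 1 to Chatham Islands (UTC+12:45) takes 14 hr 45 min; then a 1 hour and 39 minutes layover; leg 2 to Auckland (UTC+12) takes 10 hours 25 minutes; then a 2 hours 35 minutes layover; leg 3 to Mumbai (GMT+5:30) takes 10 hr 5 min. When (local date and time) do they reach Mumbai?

4:27 AM on August 22

Convert departure to UTC: 4:13 PM − 8:45 = 7:28 AM UTC on Aug 20.
Add 14 hours 45 minutes leg 1 → 10:13 PM UTC.
Add 1 hour and 39 minutes layover in Chatham Islands → 11:52 PM UTC.
Add 10 hours 25 minutes leg 2 → 10:17 AM UTC (Aug 21).
Add 2 hours 35 minutes layover in Auckland → 12:52 PM UTC.
Add 10 hours and 5 minutes leg 3 → 10:57 PM UTC.
Mumbai is UTC+5:30, so local arrival = 10:57 PM + 5:30 = 4:27 AM on Aug 22.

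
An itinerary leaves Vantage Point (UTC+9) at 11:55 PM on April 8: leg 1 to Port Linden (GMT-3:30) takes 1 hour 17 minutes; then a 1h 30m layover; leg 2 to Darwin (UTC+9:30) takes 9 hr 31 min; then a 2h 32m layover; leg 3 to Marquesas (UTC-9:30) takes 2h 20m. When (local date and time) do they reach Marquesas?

10:35 PM on Apr 8

Convert departure to UTC: 11:55 PM − 9:00 = 2:55 PM UTC on Apr 8.
Add 1 hour and 17 minutes leg 1 → 4:12 PM UTC.
Add 1 hour 30 minutes layover in Port Linden → 5:42 PM UTC.
Add 9 hours 31 minutes leg 2 → 3:13 AM UTC (Apr 9).
Add 2 hours 32 minutes layover in Darwin → 5:45 AM UTC.
Add 2 hours 20 minutes leg 3 → 8:05 AM UTC.
Marquesas is UTC−9:30, so local arrival = 8:05 AM − 9:30 = 10:35 PM on Apr 8.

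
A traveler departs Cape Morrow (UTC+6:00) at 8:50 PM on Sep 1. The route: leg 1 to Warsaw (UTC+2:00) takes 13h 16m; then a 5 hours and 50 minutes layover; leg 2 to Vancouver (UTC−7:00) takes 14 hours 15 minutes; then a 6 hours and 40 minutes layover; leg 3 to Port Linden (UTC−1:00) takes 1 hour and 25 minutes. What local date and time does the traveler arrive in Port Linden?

7:16 AM on Sep 3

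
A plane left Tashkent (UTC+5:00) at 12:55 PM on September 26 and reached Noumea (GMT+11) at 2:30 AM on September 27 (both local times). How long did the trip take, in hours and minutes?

Departure in UTC: 12:55 PM − 5:00 = 7:55 AM on Sep 26.
Arrival in UTC: 2:30 AM − 11:00 = 3:30 PM on Sep 26.
Elapsed = 3:30 PM − 7:55 AM = 7 hours 35 minutes.

7 hours 35 minutes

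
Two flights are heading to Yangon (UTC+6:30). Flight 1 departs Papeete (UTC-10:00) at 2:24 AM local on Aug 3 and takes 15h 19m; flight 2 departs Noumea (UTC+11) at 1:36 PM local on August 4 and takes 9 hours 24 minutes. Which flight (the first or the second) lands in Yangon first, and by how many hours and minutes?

the first, by 8 hours 17 minutes

Flight 1 in UTC: 2:24 AM + 10:00 = 12:24 PM on Aug 3.
+15 hours 19 minutes → arrive 3:43 AM UTC on Aug 4.
Flight 2 in UTC: 1:36 PM − 11:00 = 2:36 AM on Aug 4.
+9 hours and 24 minutes → arrive 12:00 PM UTC on Aug 4.
Flight 1 lands earlier by 8 hours 17 minutes.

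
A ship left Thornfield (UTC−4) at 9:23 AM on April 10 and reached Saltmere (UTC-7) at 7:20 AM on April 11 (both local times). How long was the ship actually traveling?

Departure in UTC: 9:23 AM + 4:00 = 1:23 PM on Apr 10.
Arrival in UTC: 7:20 AM + 7:00 = 2:20 PM on Apr 11.
Elapsed = 2:20 PM − 1:23 PM (+1 day) = 24 hours 57 minutes.

24 hours 57 minutes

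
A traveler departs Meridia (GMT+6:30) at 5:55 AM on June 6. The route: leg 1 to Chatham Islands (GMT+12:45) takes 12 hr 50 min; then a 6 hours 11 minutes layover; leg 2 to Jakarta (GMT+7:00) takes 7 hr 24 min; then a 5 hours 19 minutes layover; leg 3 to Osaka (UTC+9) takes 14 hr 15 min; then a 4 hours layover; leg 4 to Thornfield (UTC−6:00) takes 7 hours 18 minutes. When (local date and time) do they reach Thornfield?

Convert departure to UTC: 5:55 AM − 6:30 = 11:25 PM UTC on Jun 5.
Add 12 hours and 50 minutes leg 1 → 12:15 PM UTC (Jun 6).
Add 6 hours 11 minutes layover in Chatham Islands → 6:26 PM UTC.
Add 7 hours 24 minutes leg 2 → 1:50 AM UTC (Jun 7).
Add 5 hours and 19 minutes layover in Jakarta → 7:09 AM UTC.
Add 14 hours and 15 minutes leg 3 → 9:24 PM UTC.
Add 4 hours layover in Osaka → 1:24 AM UTC (Jun 8).
Add 7 hours and 18 minutes leg 4 → 8:42 AM UTC.
Thornfield is UTC−6:00, so local arrival = 8:42 AM − 6:00 = 2:42 AM on Jun 8.

2:42 AM on Jun 8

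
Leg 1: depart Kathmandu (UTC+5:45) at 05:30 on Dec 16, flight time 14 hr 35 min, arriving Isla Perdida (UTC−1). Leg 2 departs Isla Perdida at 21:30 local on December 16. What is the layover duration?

8 hours 10 minutes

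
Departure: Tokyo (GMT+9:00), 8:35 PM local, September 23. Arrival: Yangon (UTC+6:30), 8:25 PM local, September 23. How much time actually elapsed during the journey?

2 hours 20 minutes

Departure in UTC: 8:35 PM − 9:00 = 11:35 AM on Sep 23.
Arrival in UTC: 8:25 PM − 6:30 = 1:55 PM on Sep 23.
Elapsed = 1:55 PM − 11:35 AM = 2 hours 20 minutes.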